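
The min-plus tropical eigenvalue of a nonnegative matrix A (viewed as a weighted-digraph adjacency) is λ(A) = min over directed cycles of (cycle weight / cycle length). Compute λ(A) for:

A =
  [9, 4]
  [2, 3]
λ(A) = 3

Enumerate directed cycles and compute their means (weight / length). Sample:
  cycle 0 → 0: weight = 9, length = 1, mean = 9/1 ≈ 9.000
  cycle 1 → 1: weight = 3, length = 1, mean = 3/1 ≈ 3.000
  cycle 0 → 1 → 0: weight = 6, length = 2, mean = 6/2 ≈ 3.000
  cycle 1 → 0 → 1: weight = 6, length = 2, mean = 6/2 ≈ 3.000
Minimum mean = 3.000, attained e.g. along the cycle 1 → 1 with weight 3 and length 1. So λ(A) = 3/1 = 3.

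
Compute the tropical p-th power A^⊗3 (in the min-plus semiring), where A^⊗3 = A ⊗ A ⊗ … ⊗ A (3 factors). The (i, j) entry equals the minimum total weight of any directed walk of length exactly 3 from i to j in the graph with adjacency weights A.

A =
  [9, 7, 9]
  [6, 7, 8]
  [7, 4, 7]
A^⊗3 =
  [19, 19, 21]
  [18, 19, 20]
  [17, 16, 19]

Each entry (A^⊗3)_ij equals the minimum over all length-3 walks i = v_0 → v_1 → … → v_3 = j of Σ_t A[v_t][v_{t+1}]. For example, for (i, j) = (0, 2) we minimise over 9 possible intermediate vertex sequences; the minimum is 21, attained along the walk 0 → 2 → 1 → 2.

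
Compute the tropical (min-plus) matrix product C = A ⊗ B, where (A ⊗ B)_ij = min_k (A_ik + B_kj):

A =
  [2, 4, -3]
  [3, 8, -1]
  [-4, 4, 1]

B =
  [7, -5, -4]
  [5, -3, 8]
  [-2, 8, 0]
A ⊗ B =
  [-5, -3, -3]
  [-3, -2, -1]
  [-1, -9, -8]

Apply the min-plus product entry-by-entry:
  C[0][0] = min over k of (A[0][0] + B[0][0] = 2 + 7 = 9, A[0][1] + B[1][0] = 4 + 5 = 9, A[0][2] + B[2][0] = -3 + -2 = -5) = -5 (attained at k = 2)
  C[0][1] = min over k of (A[0][0] + B[0][1] = 2 + -5 = -3, A[0][1] + B[1][1] = 4 + -3 = 1, A[0][2] + B[2][1] = -3 + 8 = 5) = -3 (attained at k = 0)
  C[0][2] = min over k of (A[0][0] + B[0][2] = 2 + -4 = -2, A[0][1] + B[1][2] = 4 + 8 = 12, A[0][2] + B[2][2] = -3 + 0 = -3) = -3 (attained at k = 2)
  C[1][0] = min over k of (A[1][0] + B[0][0] = 3 + 7 = 10, A[1][1] + B[1][0] = 8 + 5 = 13, A[1][2] + B[2][0] = -1 + -2 = -3) = -3 (attained at k = 2)
  C[1][1] = min over k of (A[1][0] + B[0][1] = 3 + -5 = -2, A[1][1] + B[1][1] = 8 + -3 = 5, A[1][2] + B[2][1] = -1 + 8 = 7) = -2 (attained at k = 0)
  C[1][2] = min over k of (A[1][0] + B[0][2] = 3 + -4 = -1, A[1][1] + B[1][2] = 8 + 8 = 16, A[1][2] + B[2][2] = -1 + 0 = -1) = -1 (attained at k = 0)
  C[2][0] = min over k of (A[2][0] + B[0][0] = -4 + 7 = 3, A[2][1] + B[1][0] = 4 + 5 = 9, A[2][2] + B[2][0] = 1 + -2 = -1) = -1 (attained at k = 2)
  C[2][1] = min over k of (A[2][0] + B[0][1] = -4 + -5 = -9, A[2][1] + B[1][1] = 4 + -3 = 1, A[2][2] + B[2][1] = 1 + 8 = 9) = -9 (attained at k = 0)
  C[2][2] = min over k of (A[2][0] + B[0][2] = -4 + -4 = -8, A[2][1] + B[1][2] = 4 + 8 = 12, A[2][2] + B[2][2] = 1 + 0 = 1) = -8 (attained at k = 0)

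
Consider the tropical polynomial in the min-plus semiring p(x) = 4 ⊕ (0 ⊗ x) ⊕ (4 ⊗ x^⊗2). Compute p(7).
p(7) = 4

A tropical monomial a ⊗ x^⊗i evaluates to a + i · x. Evaluating each term at x = 7:
  Term 0 contributes 4 + 0 · 7 = 4
  Term 1 contributes 0 + 1 · 7 = 7
  Term 2 contributes 4 + 2 · 7 = 18
p(7) = ⊕ of these = min[4, 7, 18] = 4.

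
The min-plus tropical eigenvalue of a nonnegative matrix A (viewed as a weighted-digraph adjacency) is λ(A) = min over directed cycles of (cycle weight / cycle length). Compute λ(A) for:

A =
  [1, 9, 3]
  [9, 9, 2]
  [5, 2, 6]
λ(A) = 1

Enumerate directed cycles and compute their means (weight / length). Sample:
  cycle 0 → 0: weight = 1, length = 1, mean = 1/1 ≈ 1.000
  cycle 1 → 1: weight = 9, length = 1, mean = 9/1 ≈ 9.000
  cycle 2 → 2: weight = 6, length = 1, mean = 6/1 ≈ 6.000
  cycle 0 → 1 → 0: weight = 18, length = 2, mean = 18/2 ≈ 9.000
  cycle 0 → 2 → 0: weight = 8, length = 2, mean = 8/2 ≈ 4.000
  cycle 1 → 0 → 1: weight = 18, length = 2, mean = 18/2 ≈ 9.000
Minimum mean = 1.000, attained e.g. along the cycle 0 → 0 with weight 1 and length 1. So λ(A) = 1/1 = 1.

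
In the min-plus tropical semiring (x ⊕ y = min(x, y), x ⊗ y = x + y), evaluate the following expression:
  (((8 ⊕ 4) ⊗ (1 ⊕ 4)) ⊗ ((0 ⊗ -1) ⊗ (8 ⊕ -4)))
(((8 ⊕ 4) ⊗ (1 ⊕ 4)) ⊗ ((0 ⊗ -1) ⊗ (8 ⊕ -4))) = 0

Expand innermost to outermost. Recall ⊕ takes the minimum of its arguments and ⊗ takes their sum. Working out the expression (((8 ⊕ 4) ⊗ (1 ⊕ 4)) ⊗ ((0 ⊗ -1) ⊗ (8 ⊕ -4))) gives 0.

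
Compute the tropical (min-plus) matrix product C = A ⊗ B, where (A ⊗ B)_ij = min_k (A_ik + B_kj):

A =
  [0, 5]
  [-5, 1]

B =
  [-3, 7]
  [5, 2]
A ⊗ B =
  [-3, 7]
  [-8, 2]

Apply the min-plus product entry-by-entry:
  C[0][0] = min over k of (A[0][0] + B[0][0] = 0 + -3 = -3, A[0][1] + B[1][0] = 5 + 5 = 10) = -3 (attained at k = 0)
  C[0][1] = min over k of (A[0][0] + B[0][1] = 0 + 7 = 7, A[0][1] + B[1][1] = 5 + 2 = 7) = 7 (attained at k = 0)
  C[1][0] = min over k of (A[1][0] + B[0][0] = -5 + -3 = -8, A[1][1] + B[1][0] = 1 + 5 = 6) = -8 (attained at k = 0)
  C[1][1] = min over k of (A[1][0] + B[0][1] = -5 + 7 = 2, A[1][1] + B[1][1] = 1 + 2 = 3) = 2 (attained at k = 0)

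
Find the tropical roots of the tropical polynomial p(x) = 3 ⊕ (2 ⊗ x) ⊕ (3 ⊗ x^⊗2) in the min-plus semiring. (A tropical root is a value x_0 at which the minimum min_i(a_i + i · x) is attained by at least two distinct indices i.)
Roots: {-1, 1}

Each tropical root is a break point of the lower envelope of the lines y = a_i + i · x (there are 3 lines, with slopes 0, 1, ..., 2). Only the lines that attain the minimum somewhere contribute to roots; other lines are dominated. Here the surviving (envelope) indices are i = 2, i = 1, i = 0.
Intersections between consecutive envelope lines give the roots: for adjacent envelope indices i < j the intersection is x = (a_i − a_j) / (j − i). Reading off the sorted break points: {-1, 1}.
Verification: at each break x_0, at least two indices attain the minimum of min_i(a_i + i · x_0).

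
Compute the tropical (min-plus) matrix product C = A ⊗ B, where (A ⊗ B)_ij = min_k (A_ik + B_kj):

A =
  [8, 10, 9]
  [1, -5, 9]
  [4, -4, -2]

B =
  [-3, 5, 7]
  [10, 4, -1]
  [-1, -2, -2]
A ⊗ B =
  [5, 7, 7]
  [-2, -1, -6]
  [-3, -4, -5]

Apply the min-plus product entry-by-entry:
  C[0][0] = min over k of (A[0][0] + B[0][0] = 8 + -3 = 5, A[0][1] + B[1][0] = 10 + 10 = 20, A[0][2] + B[2][0] = 9 + -1 = 8) = 5 (attained at k = 0)
  C[0][1] = min over k of (A[0][0] + B[0][1] = 8 + 5 = 13, A[0][1] + B[1][1] = 10 + 4 = 14, A[0][2] + B[2][1] = 9 + -2 = 7) = 7 (attained at k = 2)
  C[0][2] = min over k of (A[0][0] + B[0][2] = 8 + 7 = 15, A[0][1] + B[1][2] = 10 + -1 = 9, A[0][2] + B[2][2] = 9 + -2 = 7) = 7 (attained at k = 2)
  C[1][0] = min over k of (A[1][0] + B[0][0] = 1 + -3 = -2, A[1][1] + B[1][0] = -5 + 10 = 5, A[1][2] + B[2][0] = 9 + -1 = 8) = -2 (attained at k = 0)
  C[1][1] = min over k of (A[1][0] + B[0][1] = 1 + 5 = 6, A[1][1] + B[1][1] = -5 + 4 = -1, A[1][2] + B[2][1] = 9 + -2 = 7) = -1 (attained at k = 1)
  C[1][2] = min over k of (A[1][0] + B[0][2] = 1 + 7 = 8, A[1][1] + B[1][2] = -5 + -1 = -6, A[1][2] + B[2][2] = 9 + -2 = 7) = -6 (attained at k = 1)
  C[2][0] = min over k of (A[2][0] + B[0][0] = 4 + -3 = 1, A[2][1] + B[1][0] = -4 + 10 = 6, A[2][2] + B[2][0] = -2 + -1 = -3) = -3 (attained at k = 2)
  C[2][1] = min over k of (A[2][0] + B[0][1] = 4 + 5 = 9, A[2][1] + B[1][1] = -4 + 4 = 0, A[2][2] + B[2][1] = -2 + -2 = -4) = -4 (attained at k = 2)
  C[2][2] = min over k of (A[2][0] + B[0][2] = 4 + 7 = 11, A[2][1] + B[1][2] = -4 + -1 = -5, A[2][2] + B[2][2] = -2 + -2 = -4) = -5 (attained at k = 1)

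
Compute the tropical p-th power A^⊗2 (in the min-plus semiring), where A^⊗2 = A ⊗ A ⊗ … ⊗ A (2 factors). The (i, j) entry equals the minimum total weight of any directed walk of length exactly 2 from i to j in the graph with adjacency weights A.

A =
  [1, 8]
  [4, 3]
A^⊗2 =
  [2, 9]
  [5, 6]

Each entry (A^⊗2)_ij equals the minimum over all length-2 walks i = v_0 → v_1 → … → v_2 = j of Σ_t A[v_t][v_{t+1}]. For example, for (i, j) = (0, 1) we minimise over 2 possible intermediate vertex sequences; the minimum is 9, attained along the walk 0 → 0 → 1.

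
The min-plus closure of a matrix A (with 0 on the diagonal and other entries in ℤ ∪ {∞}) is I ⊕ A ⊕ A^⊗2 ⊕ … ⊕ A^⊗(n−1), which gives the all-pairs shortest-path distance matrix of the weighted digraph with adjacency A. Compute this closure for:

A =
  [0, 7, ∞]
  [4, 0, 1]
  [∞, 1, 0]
Closure =
  [0, 7, 8]
  [4, 0, 1]
  [5, 1, 0]

This is the Floyd-Warshall all-pairs shortest-path computation. For each intermediate vertex k = 0, 1, …, 2, update dist[i][j] ← min(dist[i][j], dist[i][k] + dist[k][j]). The final matrix gives, for each (i, j), the minimum total weight of any directed path from i to j (possibly empty when i = j).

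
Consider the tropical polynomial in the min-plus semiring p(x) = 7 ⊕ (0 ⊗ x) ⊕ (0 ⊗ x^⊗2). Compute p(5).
p(5) = 5

A tropical monomial a ⊗ x^⊗i evaluates to a + i · x. Evaluating each term at x = 5:
  Term 0 contributes 7 + 0 · 5 = 7
  Term 1 contributes 0 + 1 · 5 = 5
  Term 2 contributes 0 + 2 · 5 = 10
p(5) = ⊕ of these = min[7, 5, 10] = 5.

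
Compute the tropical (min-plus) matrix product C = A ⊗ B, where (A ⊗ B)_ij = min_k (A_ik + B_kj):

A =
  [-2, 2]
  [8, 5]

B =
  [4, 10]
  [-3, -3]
A ⊗ B =
  [-1, -1]
  [2, 2]

Apply the min-plus product entry-by-entry:
  C[0][0] = min over k of (A[0][0] + B[0][0] = -2 + 4 = 2, A[0][1] + B[1][0] = 2 + -3 = -1) = -1 (attained at k = 1)
  C[0][1] = min over k of (A[0][0] + B[0][1] = -2 + 10 = 8, A[0][1] + B[1][1] = 2 + -3 = -1) = -1 (attained at k = 1)
  C[1][0] = min over k of (A[1][0] + B[0][0] = 8 + 4 = 12, A[1][1] + B[1][0] = 5 + -3 = 2) = 2 (attained at k = 1)
  C[1][1] = min over k of (A[1][0] + B[0][1] = 8 + 10 = 18, A[1][1] + B[1][1] = 5 + -3 = 2) = 2 (attained at k = 1)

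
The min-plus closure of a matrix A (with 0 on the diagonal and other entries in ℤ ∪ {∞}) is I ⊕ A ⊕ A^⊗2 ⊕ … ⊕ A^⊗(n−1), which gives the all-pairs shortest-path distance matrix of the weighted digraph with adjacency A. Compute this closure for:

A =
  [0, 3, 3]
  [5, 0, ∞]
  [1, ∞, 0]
Closure =
  [0, 3, 3]
  [5, 0, 8]
  [1, 4, 0]

This is the Floyd-Warshall all-pairs shortest-path computation. For each intermediate vertex k = 0, 1, …, 2, update dist[i][j] ← min(dist[i][j], dist[i][k] + dist[k][j]). The final matrix gives, for each (i, j), the minimum total weight of any directed path from i to j (possibly empty when i = j).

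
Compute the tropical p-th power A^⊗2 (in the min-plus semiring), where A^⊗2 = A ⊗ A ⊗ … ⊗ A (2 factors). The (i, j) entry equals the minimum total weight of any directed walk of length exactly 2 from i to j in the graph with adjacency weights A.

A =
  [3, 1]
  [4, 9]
A^⊗2 =
  [5, 4]
  [7, 5]

Each entry (A^⊗2)_ij equals the minimum over all length-2 walks i = v_0 → v_1 → … → v_2 = j of Σ_t A[v_t][v_{t+1}]. For example, for (i, j) = (0, 1) we minimise over 2 possible intermediate vertex sequences; the minimum is 4, attained along the walk 0 → 0 → 1.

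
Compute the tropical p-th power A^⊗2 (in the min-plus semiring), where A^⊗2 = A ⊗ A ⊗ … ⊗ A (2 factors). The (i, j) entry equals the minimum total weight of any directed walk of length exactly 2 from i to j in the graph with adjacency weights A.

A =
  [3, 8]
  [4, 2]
A^⊗2 =
  [6, 10]
  [6, 4]

Each entry (A^⊗2)_ij equals the minimum over all length-2 walks i = v_0 → v_1 → … → v_2 = j of Σ_t A[v_t][v_{t+1}]. For example, for (i, j) = (0, 1) we minimise over 2 possible intermediate vertex sequences; the minimum is 10, attained along the walk 0 → 1 → 1.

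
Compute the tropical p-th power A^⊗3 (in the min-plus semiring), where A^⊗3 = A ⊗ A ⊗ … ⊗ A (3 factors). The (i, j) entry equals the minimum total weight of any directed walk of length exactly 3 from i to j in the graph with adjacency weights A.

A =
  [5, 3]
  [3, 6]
A^⊗3 =
  [11, 9]
  [9, 11]

Each entry (A^⊗3)_ij equals the minimum over all length-3 walks i = v_0 → v_1 → … → v_3 = j of Σ_t A[v_t][v_{t+1}]. For example, for (i, j) = (0, 1) we minimise over 4 possible intermediate vertex sequences; the minimum is 9, attained along the walk 0 → 1 → 0 → 1.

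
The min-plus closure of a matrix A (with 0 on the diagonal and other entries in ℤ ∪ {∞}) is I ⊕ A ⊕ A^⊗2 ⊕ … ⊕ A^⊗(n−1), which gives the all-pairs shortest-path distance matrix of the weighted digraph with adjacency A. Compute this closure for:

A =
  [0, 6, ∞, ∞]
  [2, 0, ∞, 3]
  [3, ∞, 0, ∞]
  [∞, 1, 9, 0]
Closure =
  [0, 6, 18, 9]
  [2, 0, 12, 3]
  [3, 9, 0, 12]
  [3, 1, 9, 0]

This is the Floyd-Warshall all-pairs shortest-path computation. For each intermediate vertex k = 0, 1, …, 3, update dist[i][j] ← min(dist[i][j], dist[i][k] + dist[k][j]). The final matrix gives, for each (i, j), the minimum total weight of any directed path from i to j (possibly empty when i = j).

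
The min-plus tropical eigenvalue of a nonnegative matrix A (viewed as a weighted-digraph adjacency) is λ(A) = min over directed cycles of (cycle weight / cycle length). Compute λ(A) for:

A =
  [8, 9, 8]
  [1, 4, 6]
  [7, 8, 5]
λ(A) = 4

Enumerate directed cycles and compute their means (weight / length). Sample:
  cycle 0 → 0: weight = 8, length = 1, mean = 8/1 ≈ 8.000
  cycle 1 → 1: weight = 4, length = 1, mean = 4/1 ≈ 4.000
  cycle 2 → 2: weight = 5, length = 1, mean = 5/1 ≈ 5.000
  cycle 0 → 1 → 0: weight = 10, length = 2, mean = 10/2 ≈ 5.000
  cycle 0 → 2 → 0: weight = 15, length = 2, mean = 15/2 ≈ 7.500
  cycle 1 → 0 → 1: weight = 10, length = 2, mean = 10/2 ≈ 5.000
Minimum mean = 4.000, attained e.g. along the cycle 1 → 1 with weight 4 and length 1. So λ(A) = 4/1 = 4.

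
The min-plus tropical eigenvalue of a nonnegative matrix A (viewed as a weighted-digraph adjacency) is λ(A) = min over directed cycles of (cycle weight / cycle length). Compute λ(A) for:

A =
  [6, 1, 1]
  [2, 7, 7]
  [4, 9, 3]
λ(A) = 3/2

Enumerate directed cycles and compute their means (weight / length). Sample:
  cycle 0 → 0: weight = 6, length = 1, mean = 6/1 ≈ 6.000
  cycle 1 → 1: weight = 7, length = 1, mean = 7/1 ≈ 7.000
  cycle 2 → 2: weight = 3, length = 1, mean = 3/1 ≈ 3.000
  cycle 0 → 1 → 0: weight = 3, length = 2, mean = 3/2 ≈ 1.500
  cycle 0 → 2 → 0: weight = 5, length = 2, mean = 5/2 ≈ 2.500
  cycle 1 → 0 → 1: weight = 3, length = 2, mean = 3/2 ≈ 1.500
Minimum mean = 1.500, attained e.g. along the cycle 0 → 1 → 0 with weight 3 and length 2. So λ(A) = 3/2 = 3/2.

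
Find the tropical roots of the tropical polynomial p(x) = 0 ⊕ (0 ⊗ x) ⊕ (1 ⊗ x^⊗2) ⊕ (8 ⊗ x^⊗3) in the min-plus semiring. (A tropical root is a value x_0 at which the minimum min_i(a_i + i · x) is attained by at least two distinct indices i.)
Roots: {-7, -1, 0}

Each tropical root is a break point of the lower envelope of the lines y = a_i + i · x (there are 4 lines, with slopes 0, 1, ..., 3). Only the lines that attain the minimum somewhere contribute to roots; other lines are dominated. Here the surviving (envelope) indices are i = 3, i = 2, i = 1, i = 0.
Intersections between consecutive envelope lines give the roots: for adjacent envelope indices i < j the intersection is x = (a_i − a_j) / (j − i). Reading off the sorted break points: {-7, -1, 0}.
Verification: at each break x_0, at least two indices attain the minimum of min_i(a_i + i · x_0).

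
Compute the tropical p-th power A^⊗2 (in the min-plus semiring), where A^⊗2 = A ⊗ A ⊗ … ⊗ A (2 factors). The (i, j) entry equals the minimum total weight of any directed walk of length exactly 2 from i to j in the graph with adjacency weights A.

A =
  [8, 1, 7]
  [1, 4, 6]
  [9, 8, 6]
A^⊗2 =
  [2, 5, 7]
  [5, 2, 8]
  [9, 10, 12]

Each entry (A^⊗2)_ij equals the minimum over all length-2 walks i = v_0 → v_1 → … → v_2 = j of Σ_t A[v_t][v_{t+1}]. For example, for (i, j) = (0, 2) we minimise over 3 possible intermediate vertex sequences; the minimum is 7, attained along the walk 0 → 1 → 2.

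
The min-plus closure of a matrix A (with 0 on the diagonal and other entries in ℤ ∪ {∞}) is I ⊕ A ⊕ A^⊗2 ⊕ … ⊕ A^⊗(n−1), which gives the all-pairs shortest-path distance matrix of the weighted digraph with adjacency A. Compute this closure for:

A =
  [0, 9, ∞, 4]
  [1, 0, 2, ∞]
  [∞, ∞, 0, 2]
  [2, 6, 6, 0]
Closure =
  [0, 9, 10, 4]
  [1, 0, 2, 4]
  [4, 8, 0, 2]
  [2, 6, 6, 0]

This is the Floyd-Warshall all-pairs shortest-path computation. For each intermediate vertex k = 0, 1, …, 3, update dist[i][j] ← min(dist[i][j], dist[i][k] + dist[k][j]). The final matrix gives, for each (i, j), the minimum total weight of any directed path from i to j (possibly empty when i = j).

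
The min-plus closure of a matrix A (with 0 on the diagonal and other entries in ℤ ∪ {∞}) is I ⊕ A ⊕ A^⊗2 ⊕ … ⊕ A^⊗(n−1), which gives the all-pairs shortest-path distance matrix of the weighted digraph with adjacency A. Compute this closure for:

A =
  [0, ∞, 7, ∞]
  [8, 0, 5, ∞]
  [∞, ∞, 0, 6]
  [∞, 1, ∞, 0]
Closure =
  [0, 14, 7, 13]
  [8, 0, 5, 11]
  [15, 7, 0, 6]
  [9, 1, 6, 0]

This is the Floyd-Warshall all-pairs shortest-path computation. For each intermediate vertex k = 0, 1, …, 3, update dist[i][j] ← min(dist[i][j], dist[i][k] + dist[k][j]). The final matrix gives, for each (i, j), the minimum total weight of any directed path from i to j (possibly empty when i = j).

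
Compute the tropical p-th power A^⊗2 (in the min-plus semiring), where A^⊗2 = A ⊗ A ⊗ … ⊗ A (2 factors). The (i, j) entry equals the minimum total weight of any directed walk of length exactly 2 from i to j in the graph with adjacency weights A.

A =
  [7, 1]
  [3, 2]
A^⊗2 =
  [4, 3]
  [5, 4]

Each entry (A^⊗2)_ij equals the minimum over all length-2 walks i = v_0 → v_1 → … → v_2 = j of Σ_t A[v_t][v_{t+1}]. For example, for (i, j) = (0, 1) we minimise over 2 possible intermediate vertex sequences; the minimum is 3, attained along the walk 0 → 1 → 1.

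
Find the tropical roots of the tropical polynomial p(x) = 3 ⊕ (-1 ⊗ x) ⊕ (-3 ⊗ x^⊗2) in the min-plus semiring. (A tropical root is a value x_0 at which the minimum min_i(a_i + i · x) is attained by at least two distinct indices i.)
Roots: {2, 4}

Each tropical root is a break point of the lower envelope of the lines y = a_i + i · x (there are 3 lines, with slopes 0, 1, ..., 2). Only the lines that attain the minimum somewhere contribute to roots; other lines are dominated. Here the surviving (envelope) indices are i = 2, i = 1, i = 0.
Intersections between consecutive envelope lines give the roots: for adjacent envelope indices i < j the intersection is x = (a_i − a_j) / (j − i). Reading off the sorted break points: {2, 4}.
Verification: at each break x_0, at least two indices attain the minimum of min_i(a_i + i · x_0).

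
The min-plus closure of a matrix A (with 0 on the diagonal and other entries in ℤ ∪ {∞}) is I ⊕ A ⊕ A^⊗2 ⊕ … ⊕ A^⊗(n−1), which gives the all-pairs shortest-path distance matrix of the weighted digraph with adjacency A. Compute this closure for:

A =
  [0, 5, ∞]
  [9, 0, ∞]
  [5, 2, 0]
Closure =
  [0, 5, ∞]
  [9, 0, ∞]
  [5, 2, 0]

This is the Floyd-Warshall all-pairs shortest-path computation. For each intermediate vertex k = 0, 1, …, 2, update dist[i][j] ← min(dist[i][j], dist[i][k] + dist[k][j]). The final matrix gives, for each (i, j), the minimum total weight of any directed path from i to j (possibly empty when i = j).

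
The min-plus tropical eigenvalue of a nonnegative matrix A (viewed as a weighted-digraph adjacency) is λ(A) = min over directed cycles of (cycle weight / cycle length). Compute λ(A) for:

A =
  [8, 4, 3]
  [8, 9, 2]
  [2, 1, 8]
λ(A) = 3/2

Enumerate directed cycles and compute their means (weight / length). Sample:
  cycle 0 → 0: weight = 8, length = 1, mean = 8/1 ≈ 8.000
  cycle 1 → 1: weight = 9, length = 1, mean = 9/1 ≈ 9.000
  cycle 2 → 2: weight = 8, length = 1, mean = 8/1 ≈ 8.000
  cycle 0 → 1 → 0: weight = 12, length = 2, mean = 12/2 ≈ 6.000
  cycle 0 → 2 → 0: weight = 5, length = 2, mean = 5/2 ≈ 2.500
  cycle 1 → 0 → 1: weight = 12, length = 2, mean = 12/2 ≈ 6.000
Minimum mean = 1.500, attained e.g. along the cycle 1 → 2 → 1 with weight 3 and length 2. So λ(A) = 3/2 = 3/2.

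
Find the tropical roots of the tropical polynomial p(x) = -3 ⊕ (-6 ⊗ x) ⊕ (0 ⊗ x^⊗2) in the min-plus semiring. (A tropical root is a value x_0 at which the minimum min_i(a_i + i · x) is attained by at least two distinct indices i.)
Roots: {-6, 3}

Each tropical root is a break point of the lower envelope of the lines y = a_i + i · x (there are 3 lines, with slopes 0, 1, ..., 2). Only the lines that attain the minimum somewhere contribute to roots; other lines are dominated. Here the surviving (envelope) indices are i = 2, i = 1, i = 0.
Intersections between consecutive envelope lines give the roots: for adjacent envelope indices i < j the intersection is x = (a_i − a_j) / (j − i). Reading off the sorted break points: {-6, 3}.
Verification: at each break x_0, at least two indices attain the minimum of min_i(a_i + i · x_0).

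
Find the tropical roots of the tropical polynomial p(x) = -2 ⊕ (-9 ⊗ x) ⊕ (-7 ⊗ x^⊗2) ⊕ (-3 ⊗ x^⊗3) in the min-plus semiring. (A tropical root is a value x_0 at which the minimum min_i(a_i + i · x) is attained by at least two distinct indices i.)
Roots: {-4, -2, 7}

Each tropical root is a break point of the lower envelope of the lines y = a_i + i · x (there are 4 lines, with slopes 0, 1, ..., 3). Only the lines that attain the minimum somewhere contribute to roots; other lines are dominated. Here the surviving (envelope) indices are i = 3, i = 2, i = 1, i = 0.
Intersections between consecutive envelope lines give the roots: for adjacent envelope indices i < j the intersection is x = (a_i − a_j) / (j − i). Reading off the sorted break points: {-4, -2, 7}.
Verification: at each break x_0, at least two indices attain the minimum of min_i(a_i + i · x_0).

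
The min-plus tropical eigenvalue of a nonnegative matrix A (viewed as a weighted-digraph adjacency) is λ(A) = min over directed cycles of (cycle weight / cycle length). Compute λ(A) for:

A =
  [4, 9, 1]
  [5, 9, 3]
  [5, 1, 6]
λ(A) = 2

Enumerate directed cycles and compute their means (weight / length). Sample:
  cycle 0 → 0: weight = 4, length = 1, mean = 4/1 ≈ 4.000
  cycle 1 → 1: weight = 9, length = 1, mean = 9/1 ≈ 9.000
  cycle 2 → 2: weight = 6, length = 1, mean = 6/1 ≈ 6.000
  cycle 0 → 1 → 0: weight = 14, length = 2, mean = 14/2 ≈ 7.000
  cycle 0 → 2 → 0: weight = 6, length = 2, mean = 6/2 ≈ 3.000
  cycle 1 → 0 → 1: weight = 14, length = 2, mean = 14/2 ≈ 7.000
Minimum mean = 2.000, attained e.g. along the cycle 1 → 2 → 1 with weight 4 and length 2. So λ(A) = 4/2 = 2.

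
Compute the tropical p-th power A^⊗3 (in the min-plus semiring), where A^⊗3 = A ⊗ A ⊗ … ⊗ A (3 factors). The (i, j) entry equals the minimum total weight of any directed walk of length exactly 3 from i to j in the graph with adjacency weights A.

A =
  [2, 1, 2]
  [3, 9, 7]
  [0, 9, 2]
A^⊗3 =
  [4, 3, 4]
  [5, 6, 7]
  [2, 3, 4]

Each entry (A^⊗3)_ij equals the minimum over all length-3 walks i = v_0 → v_1 → … → v_3 = j of Σ_t A[v_t][v_{t+1}]. For example, for (i, j) = (0, 2) we minimise over 9 possible intermediate vertex sequences; the minimum is 4, attained along the walk 0 → 2 → 0 → 2.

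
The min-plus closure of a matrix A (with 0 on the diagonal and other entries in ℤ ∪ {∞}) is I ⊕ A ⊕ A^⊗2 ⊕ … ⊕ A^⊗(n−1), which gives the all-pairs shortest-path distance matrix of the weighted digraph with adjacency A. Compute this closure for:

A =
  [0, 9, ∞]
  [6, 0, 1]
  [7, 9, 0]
Closure =
  [0, 9, 10]
  [6, 0, 1]
  [7, 9, 0]

This is the Floyd-Warshall all-pairs shortest-path computation. For each intermediate vertex k = 0, 1, …, 2, update dist[i][j] ← min(dist[i][j], dist[i][k] + dist[k][j]). The final matrix gives, for each (i, j), the minimum total weight of any directed path from i to j (possibly empty when i = j).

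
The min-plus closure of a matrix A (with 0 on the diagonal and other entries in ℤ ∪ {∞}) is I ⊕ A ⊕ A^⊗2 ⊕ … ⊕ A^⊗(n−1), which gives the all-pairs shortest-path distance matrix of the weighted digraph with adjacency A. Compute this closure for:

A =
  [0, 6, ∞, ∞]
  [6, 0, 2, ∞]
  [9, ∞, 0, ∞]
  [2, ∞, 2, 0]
Closure =
  [0, 6, 8, ∞]
  [6, 0, 2, ∞]
  [9, 15, 0, ∞]
  [2, 8, 2, 0]

This is the Floyd-Warshall all-pairs shortest-path computation. For each intermediate vertex k = 0, 1, …, 3, update dist[i][j] ← min(dist[i][j], dist[i][k] + dist[k][j]). The final matrix gives, for each (i, j), the minimum total weight of any directed path from i to j (possibly empty when i = j).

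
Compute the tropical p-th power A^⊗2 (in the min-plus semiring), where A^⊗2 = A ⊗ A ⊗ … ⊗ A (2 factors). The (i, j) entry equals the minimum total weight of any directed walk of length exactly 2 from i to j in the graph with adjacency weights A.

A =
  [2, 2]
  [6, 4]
A^⊗2 =
  [4, 4]
  [8, 8]

Each entry (A^⊗2)_ij equals the minimum over all length-2 walks i = v_0 → v_1 → … → v_2 = j of Σ_t A[v_t][v_{t+1}]. For example, for (i, j) = (0, 1) we minimise over 2 possible intermediate vertex sequences; the minimum is 4, attained along the walk 0 → 0 → 1.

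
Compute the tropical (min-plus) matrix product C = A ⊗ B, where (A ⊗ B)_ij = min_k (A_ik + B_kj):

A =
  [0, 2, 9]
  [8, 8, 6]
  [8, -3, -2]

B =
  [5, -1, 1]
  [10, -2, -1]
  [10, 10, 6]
A ⊗ B =
  [5, -1, 1]
  [13, 6, 7]
  [7, -5, -4]

Apply the min-plus product entry-by-entry:
  C[0][0] = min over k of (A[0][0] + B[0][0] = 0 + 5 = 5, A[0][1] + B[1][0] = 2 + 10 = 12, A[0][2] + B[2][0] = 9 + 10 = 19) = 5 (attained at k = 0)
  C[0][1] = min over k of (A[0][0] + B[0][1] = 0 + -1 = -1, A[0][1] + B[1][1] = 2 + -2 = 0, A[0][2] + B[2][1] = 9 + 10 = 19) = -1 (attained at k = 0)
  C[0][2] = min over k of (A[0][0] + B[0][2] = 0 + 1 = 1, A[0][1] + B[1][2] = 2 + -1 = 1, A[0][2] + B[2][2] = 9 + 6 = 15) = 1 (attained at k = 0)
  C[1][0] = min over k of (A[1][0] + B[0][0] = 8 + 5 = 13, A[1][1] + B[1][0] = 8 + 10 = 18, A[1][2] + B[2][0] = 6 + 10 = 16) = 13 (attained at k = 0)
  C[1][1] = min over k of (A[1][0] + B[0][1] = 8 + -1 = 7, A[1][1] + B[1][1] = 8 + -2 = 6, A[1][2] + B[2][1] = 6 + 10 = 16) = 6 (attained at k = 1)
  C[1][2] = min over k of (A[1][0] + B[0][2] = 8 + 1 = 9, A[1][1] + B[1][2] = 8 + -1 = 7, A[1][2] + B[2][2] = 6 + 6 = 12) = 7 (attained at k = 1)
  C[2][0] = min over k of (A[2][0] + B[0][0] = 8 + 5 = 13, A[2][1] + B[1][0] = -3 + 10 = 7, A[2][2] + B[2][0] = -2 + 10 = 8) = 7 (attained at k = 1)
  C[2][1] = min over k of (A[2][0] + B[0][1] = 8 + -1 = 7, A[2][1] + B[1][1] = -3 + -2 = -5, A[2][2] + B[2][1] = -2 + 10 = 8) = -5 (attained at k = 1)
  C[2][2] = min over k of (A[2][0] + B[0][2] = 8 + 1 = 9, A[2][1] + B[1][2] = -3 + -1 = -4, A[2][2] + B[2][2] = -2 + 6 = 4) = -4 (attained at k = 1)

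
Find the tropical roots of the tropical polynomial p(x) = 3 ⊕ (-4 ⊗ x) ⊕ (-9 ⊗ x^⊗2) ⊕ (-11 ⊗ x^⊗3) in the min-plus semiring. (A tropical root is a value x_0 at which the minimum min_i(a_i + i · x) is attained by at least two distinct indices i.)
Roots: {2, 5, 7}

Each tropical root is a break point of the lower envelope of the lines y = a_i + i · x (there are 4 lines, with slopes 0, 1, ..., 3). Only the lines that attain the minimum somewhere contribute to roots; other lines are dominated. Here the surviving (envelope) indices are i = 3, i = 2, i = 1, i = 0.
Intersections between consecutive envelope lines give the roots: for adjacent envelope indices i < j the intersection is x = (a_i − a_j) / (j − i). Reading off the sorted break points: {2, 5, 7}.
Verification: at each break x_0, at least two indices attain the minimum of min_i(a_i + i · x_0).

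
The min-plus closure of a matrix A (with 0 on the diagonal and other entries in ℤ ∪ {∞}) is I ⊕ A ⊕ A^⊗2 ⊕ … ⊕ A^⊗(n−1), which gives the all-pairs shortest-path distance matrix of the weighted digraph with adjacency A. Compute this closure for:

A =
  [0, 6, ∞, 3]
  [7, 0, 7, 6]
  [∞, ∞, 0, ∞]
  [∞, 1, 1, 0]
Closure =
  [0, 4, 4, 3]
  [7, 0, 7, 6]
  [∞, ∞, 0, ∞]
  [8, 1, 1, 0]

This is the Floyd-Warshall all-pairs shortest-path computation. For each intermediate vertex k = 0, 1, …, 3, update dist[i][j] ← min(dist[i][j], dist[i][k] + dist[k][j]). The final matrix gives, for each (i, j), the minimum total weight of any directed path from i to j (possibly empty when i = j).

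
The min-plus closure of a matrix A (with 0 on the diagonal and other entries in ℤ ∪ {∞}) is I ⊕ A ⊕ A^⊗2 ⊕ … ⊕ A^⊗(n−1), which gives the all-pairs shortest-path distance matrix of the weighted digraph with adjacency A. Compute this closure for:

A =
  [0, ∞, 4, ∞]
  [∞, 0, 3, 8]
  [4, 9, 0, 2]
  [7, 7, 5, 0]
Closure =
  [0, 13, 4, 6]
  [7, 0, 3, 5]
  [4, 9, 0, 2]
  [7, 7, 5, 0]

This is the Floyd-Warshall all-pairs shortest-path computation. For each intermediate vertex k = 0, 1, …, 3, update dist[i][j] ← min(dist[i][j], dist[i][k] + dist[k][j]). The final matrix gives, for each (i, j), the minimum total weight of any directed path from i to j (possibly empty when i = j).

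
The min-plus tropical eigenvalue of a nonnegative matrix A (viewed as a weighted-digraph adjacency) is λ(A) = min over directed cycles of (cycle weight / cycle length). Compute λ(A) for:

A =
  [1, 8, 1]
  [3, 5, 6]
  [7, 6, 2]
λ(A) = 1

Enumerate directed cycles and compute their means (weight / length). Sample:
  cycle 0 → 0: weight = 1, length = 1, mean = 1/1 ≈ 1.000
  cycle 1 → 1: weight = 5, length = 1, mean = 5/1 ≈ 5.000
  cycle 2 → 2: weight = 2, length = 1, mean = 2/1 ≈ 2.000
  cycle 0 → 1 → 0: weight = 11, length = 2, mean = 11/2 ≈ 5.500
  cycle 0 → 2 → 0: weight = 8, length = 2, mean = 8/2 ≈ 4.000
  cycle 1 → 0 → 1: weight = 11, length = 2, mean = 11/2 ≈ 5.500
Minimum mean = 1.000, attained e.g. along the cycle 0 → 0 with weight 1 and length 1. So λ(A) = 1/1 = 1.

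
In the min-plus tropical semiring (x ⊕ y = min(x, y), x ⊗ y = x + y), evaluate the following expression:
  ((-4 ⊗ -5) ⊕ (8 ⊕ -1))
((-4 ⊗ -5) ⊕ (8 ⊕ -1)) = -9

Expand innermost to outermost. Recall ⊕ takes the minimum of its arguments and ⊗ takes their sum. Working out the expression ((-4 ⊗ -5) ⊕ (8 ⊕ -1)) gives -9.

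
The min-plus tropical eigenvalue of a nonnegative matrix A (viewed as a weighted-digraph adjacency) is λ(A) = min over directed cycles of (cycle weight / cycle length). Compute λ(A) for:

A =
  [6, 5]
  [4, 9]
λ(A) = 9/2

Enumerate directed cycles and compute their means (weight / length). Sample:
  cycle 0 → 0: weight = 6, length = 1, mean = 6/1 ≈ 6.000
  cycle 1 → 1: weight = 9, length = 1, mean = 9/1 ≈ 9.000
  cycle 0 → 1 → 0: weight = 9, length = 2, mean = 9/2 ≈ 4.500
  cycle 1 → 0 → 1: weight = 9, length = 2, mean = 9/2 ≈ 4.500
Minimum mean = 4.500, attained e.g. along the cycle 0 → 1 → 0 with weight 9 and length 2. So λ(A) = 9/2 = 9/2.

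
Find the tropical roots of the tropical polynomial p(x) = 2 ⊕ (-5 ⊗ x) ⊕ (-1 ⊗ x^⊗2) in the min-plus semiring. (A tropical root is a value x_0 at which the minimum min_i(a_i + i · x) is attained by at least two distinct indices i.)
Roots: {-4, 7}

Each tropical root is a break point of the lower envelope of the lines y = a_i + i · x (there are 3 lines, with slopes 0, 1, ..., 2). Only the lines that attain the minimum somewhere contribute to roots; other lines are dominated. Here the surviving (envelope) indices are i = 2, i = 1, i = 0.
Intersections between consecutive envelope lines give the roots: for adjacent envelope indices i < j the intersection is x = (a_i − a_j) / (j − i). Reading off the sorted break points: {-4, 7}.
Verification: at each break x_0, at least two indices attain the minimum of min_i(a_i + i · x_0).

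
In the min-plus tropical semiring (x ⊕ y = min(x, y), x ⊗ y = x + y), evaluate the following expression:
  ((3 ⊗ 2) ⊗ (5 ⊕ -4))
((3 ⊗ 2) ⊗ (5 ⊕ -4)) = 1

Expand innermost to outermost. Recall ⊕ takes the minimum of its arguments and ⊗ takes their sum. Working out the expression ((3 ⊗ 2) ⊗ (5 ⊕ -4)) gives 1.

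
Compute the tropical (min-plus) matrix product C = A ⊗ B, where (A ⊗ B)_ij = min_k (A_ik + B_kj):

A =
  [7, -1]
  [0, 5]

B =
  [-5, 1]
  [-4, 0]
A ⊗ B =
  [-5, -1]
  [-5, 1]

Apply the min-plus product entry-by-entry:
  C[0][0] = min over k of (A[0][0] + B[0][0] = 7 + -5 = 2, A[0][1] + B[1][0] = -1 + -4 = -5) = -5 (attained at k = 1)
  C[0][1] = min over k of (A[0][0] + B[0][1] = 7 + 1 = 8, A[0][1] + B[1][1] = -1 + 0 = -1) = -1 (attained at k = 1)
  C[1][0] = min over k of (A[1][0] + B[0][0] = 0 + -5 = -5, A[1][1] + B[1][0] = 5 + -4 = 1) = -5 (attained at k = 0)
  C[1][1] = min over k of (A[1][0] + B[0][1] = 0 + 1 = 1, A[1][1] + B[1][1] = 5 + 0 = 5) = 1 (attained at k = 0)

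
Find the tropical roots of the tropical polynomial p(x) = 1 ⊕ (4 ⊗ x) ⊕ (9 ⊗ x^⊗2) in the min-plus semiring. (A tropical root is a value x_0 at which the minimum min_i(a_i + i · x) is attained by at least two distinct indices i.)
Roots: {-5, -3}

Each tropical root is a break point of the lower envelope of the lines y = a_i + i · x (there are 3 lines, with slopes 0, 1, ..., 2). Only the lines that attain the minimum somewhere contribute to roots; other lines are dominated. Here the surviving (envelope) indices are i = 2, i = 1, i = 0.
Intersections between consecutive envelope lines give the roots: for adjacent envelope indices i < j the intersection is x = (a_i − a_j) / (j − i). Reading off the sorted break points: {-5, -3}.
Verification: at each break x_0, at least two indices attain the minimum of min_i(a_i + i · x_0).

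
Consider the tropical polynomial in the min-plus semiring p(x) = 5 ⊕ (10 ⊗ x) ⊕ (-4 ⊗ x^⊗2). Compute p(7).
p(7) = 5

A tropical monomial a ⊗ x^⊗i evaluates to a + i · x. Evaluating each term at x = 7:
  Term 0 contributes 5 + 0 · 7 = 5
  Term 1 contributes 10 + 1 · 7 = 17
  Term 2 contributes -4 + 2 · 7 = 10
p(7) = ⊕ of these = min[5, 17, 10] = 5.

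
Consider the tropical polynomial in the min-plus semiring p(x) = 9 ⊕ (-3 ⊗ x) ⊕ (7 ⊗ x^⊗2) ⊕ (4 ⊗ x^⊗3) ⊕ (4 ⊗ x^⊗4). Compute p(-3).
p(-3) = -8

A tropical monomial a ⊗ x^⊗i evaluates to a + i · x. Evaluating each term at x = -3:
  Term 0 contributes 9 + 0 · -3 = 9
  Term 1 contributes -3 + 1 · -3 = -6
  Term 2 contributes 7 + 2 · -3 = 1
  Term 3 contributes 4 + 3 · -3 = -5
  Term 4 contributes 4 + 4 · -3 = -8
p(-3) = ⊕ of these = min[9, -6, 1, -5, -8] = -8.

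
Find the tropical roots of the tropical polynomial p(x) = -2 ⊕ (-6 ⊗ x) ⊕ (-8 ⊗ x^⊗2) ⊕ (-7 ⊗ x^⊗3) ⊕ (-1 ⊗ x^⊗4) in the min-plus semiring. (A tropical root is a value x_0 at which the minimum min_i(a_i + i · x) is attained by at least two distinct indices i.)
Roots: {-6, -1, 2, 4}

Each tropical root is a break point of the lower envelope of the lines y = a_i + i · x (there are 5 lines, with slopes 0, 1, ..., 4). Only the lines that attain the minimum somewhere contribute to roots; other lines are dominated. Here the surviving (envelope) indices are i = 4, i = 3, i = 2, i = 1, i = 0.
Intersections between consecutive envelope lines give the roots: for adjacent envelope indices i < j the intersection is x = (a_i − a_j) / (j − i). Reading off the sorted break points: {-6, -1, 2, 4}.
Verification: at each break x_0, at least two indices attain the minimum of min_i(a_i + i · x_0).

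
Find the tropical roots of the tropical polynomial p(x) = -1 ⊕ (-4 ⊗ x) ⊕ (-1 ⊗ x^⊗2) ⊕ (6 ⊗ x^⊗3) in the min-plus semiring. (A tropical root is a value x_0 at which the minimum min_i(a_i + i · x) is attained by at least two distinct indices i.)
Roots: {-7, -3, 3}

Each tropical root is a break point of the lower envelope of the lines y = a_i + i · x (there are 4 lines, with slopes 0, 1, ..., 3). Only the lines that attain the minimum somewhere contribute to roots; other lines are dominated. Here the surviving (envelope) indices are i = 3, i = 2, i = 1, i = 0.
Intersections between consecutive envelope lines give the roots: for adjacent envelope indices i < j the intersection is x = (a_i − a_j) / (j − i). Reading off the sorted break points: {-7, -3, 3}.
Verification: at each break x_0, at least two indices attain the minimum of min_i(a_i + i · x_0).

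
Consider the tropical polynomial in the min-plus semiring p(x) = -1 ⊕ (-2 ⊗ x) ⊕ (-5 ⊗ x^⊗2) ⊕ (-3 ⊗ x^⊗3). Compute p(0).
p(0) = -5

A tropical monomial a ⊗ x^⊗i evaluates to a + i · x. Evaluating each term at x = 0:
  Term 0 contributes -1 + 0 · 0 = -1
  Term 1 contributes -2 + 1 · 0 = -2
  Term 2 contributes -5 + 2 · 0 = -5
  Term 3 contributes -3 + 3 · 0 = -3
p(0) = ⊕ of these = min[-1, -2, -5, -3] = -5.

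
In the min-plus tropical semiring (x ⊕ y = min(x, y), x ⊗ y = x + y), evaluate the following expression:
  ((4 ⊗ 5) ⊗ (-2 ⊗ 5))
((4 ⊗ 5) ⊗ (-2 ⊗ 5)) = 12

Expand innermost to outermost. Recall ⊕ takes the minimum of its arguments and ⊗ takes their sum. Working out the expression ((4 ⊗ 5) ⊗ (-2 ⊗ 5)) gives 12.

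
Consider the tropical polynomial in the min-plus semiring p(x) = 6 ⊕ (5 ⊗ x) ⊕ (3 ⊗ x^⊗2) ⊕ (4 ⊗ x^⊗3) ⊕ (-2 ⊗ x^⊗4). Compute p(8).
p(8) = 6

A tropical monomial a ⊗ x^⊗i evaluates to a + i · x. Evaluating each term at x = 8:
  Term 0 contributes 6 + 0 · 8 = 6
  Term 1 contributes 5 + 1 · 8 = 13
  Term 2 contributes 3 + 2 · 8 = 19
  Term 3 contributes 4 + 3 · 8 = 28
  Term 4 contributes -2 + 4 · 8 = 30
p(8) = ⊕ of these = min[6, 13, 19, 28, 30] = 6.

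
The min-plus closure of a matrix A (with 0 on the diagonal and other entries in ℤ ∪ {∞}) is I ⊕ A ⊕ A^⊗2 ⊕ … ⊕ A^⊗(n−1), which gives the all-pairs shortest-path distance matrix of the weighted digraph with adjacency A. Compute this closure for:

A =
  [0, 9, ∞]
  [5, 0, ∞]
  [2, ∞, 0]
Closure =
  [0, 9, ∞]
  [5, 0, ∞]
  [2, 11, 0]

This is the Floyd-Warshall all-pairs shortest-path computation. For each intermediate vertex k = 0, 1, …, 2, update dist[i][j] ← min(dist[i][j], dist[i][k] + dist[k][j]). The final matrix gives, for each (i, j), the minimum total weight of any directed path from i to j (possibly empty when i = j).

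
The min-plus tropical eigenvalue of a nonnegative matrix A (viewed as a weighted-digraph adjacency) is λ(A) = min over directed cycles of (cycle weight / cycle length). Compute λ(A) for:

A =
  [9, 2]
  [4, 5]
λ(A) = 3

Enumerate directed cycles and compute their means (weight / length). Sample:
  cycle 0 → 0: weight = 9, length = 1, mean = 9/1 ≈ 9.000
  cycle 1 → 1: weight = 5, length = 1, mean = 5/1 ≈ 5.000
  cycle 0 → 1 → 0: weight = 6, length = 2, mean = 6/2 ≈ 3.000
  cycle 1 → 0 → 1: weight = 6, length = 2, mean = 6/2 ≈ 3.000
Minimum mean = 3.000, attained e.g. along the cycle 0 → 1 → 0 with weight 6 and length 2. So λ(A) = 6/2 = 3.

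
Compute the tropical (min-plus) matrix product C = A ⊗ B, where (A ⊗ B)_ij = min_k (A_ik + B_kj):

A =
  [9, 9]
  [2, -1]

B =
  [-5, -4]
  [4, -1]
A ⊗ B =
  [4, 5]
  [-3, -2]

Apply the min-plus product entry-by-entry:
  C[0][0] = min over k of (A[0][0] + B[0][0] = 9 + -5 = 4, A[0][1] + B[1][0] = 9 + 4 = 13) = 4 (attained at k = 0)
  C[0][1] = min over k of (A[0][0] + B[0][1] = 9 + -4 = 5, A[0][1] + B[1][1] = 9 + -1 = 8) = 5 (attained at k = 0)
  C[1][0] = min over k of (A[1][0] + B[0][0] = 2 + -5 = -3, A[1][1] + B[1][0] = -1 + 4 = 3) = -3 (attained at k = 0)
  C[1][1] = min over k of (A[1][0] + B[0][1] = 2 + -4 = -2, A[1][1] + B[1][1] = -1 + -1 = -2) = -2 (attained at k = 0)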